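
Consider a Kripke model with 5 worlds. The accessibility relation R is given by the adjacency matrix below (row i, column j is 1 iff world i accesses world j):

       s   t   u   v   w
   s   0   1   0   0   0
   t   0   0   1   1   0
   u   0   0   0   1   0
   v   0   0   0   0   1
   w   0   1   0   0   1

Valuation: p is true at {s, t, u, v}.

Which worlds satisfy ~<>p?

s: <>p is T. ✗
t: <>p is T. ✗
u: <>p is T. ✗
v: <>p is F. ✓
w: <>p is T. ✗

{v}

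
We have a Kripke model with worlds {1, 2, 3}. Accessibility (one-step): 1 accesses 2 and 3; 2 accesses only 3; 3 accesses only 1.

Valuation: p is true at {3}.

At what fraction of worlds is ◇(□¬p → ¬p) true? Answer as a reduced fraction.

1: successors {2, 3}; □¬p → ¬p there: 2:T, 3:F. ✓
2: successors {3}; □¬p → ¬p there: 3:F. ✗
3: successors {1}; □¬p → ¬p there: 1:T. ✓
That's 2 of 3 worlds, so 2/3.

2/3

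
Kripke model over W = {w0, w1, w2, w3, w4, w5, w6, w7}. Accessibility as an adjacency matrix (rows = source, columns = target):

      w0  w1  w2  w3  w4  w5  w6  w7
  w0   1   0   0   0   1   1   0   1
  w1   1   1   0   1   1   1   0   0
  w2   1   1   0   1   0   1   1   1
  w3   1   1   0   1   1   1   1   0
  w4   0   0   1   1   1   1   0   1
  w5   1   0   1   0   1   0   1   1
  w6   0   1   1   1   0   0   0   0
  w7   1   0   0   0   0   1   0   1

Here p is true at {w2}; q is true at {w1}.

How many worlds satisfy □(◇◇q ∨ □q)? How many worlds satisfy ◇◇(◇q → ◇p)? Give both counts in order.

1 and 8

For □(◇◇q ∨ □q):
w0: successors {w0, w4, w5, w7}; ◇◇q ∨ □q there: w0:F, w4:T, w5:T, w7:F. ✗
w1: successors {w0, w1, w3, w4, w5}; ◇◇q ∨ □q there: w0:F, w1:T, w3:T, w4:T, w5:T. ✗
w2: successors {w0, w1, w3, w5, w6, w7}; ◇◇q ∨ □q there: w0:F, w1:T, w3:T, w5:T, w6:T, w7:F. ✗
w3: successors {w0, w1, w3, w4, w5, w6}; ◇◇q ∨ □q there: w0:F, w1:T, w3:T, w4:T, w5:T, w6:T. ✗
w4: successors {w2, w3, w4, w5, w7}; ◇◇q ∨ □q there: w2:T, w3:T, w4:T, w5:T, w7:F. ✗
w5: successors {w0, w2, w4, w6, w7}; ◇◇q ∨ □q there: w0:F, w2:T, w4:T, w6:T, w7:F. ✗
w6: successors {w1, w2, w3}; ◇◇q ∨ □q there: w1:T, w2:T, w3:T. ✓
w7: successors {w0, w5, w7}; ◇◇q ∨ □q there: w0:F, w5:T, w7:F. ✗
— 1 world.
For ◇◇(◇q → ◇p):
w0: successors {w0, w4, w5, w7}; ◇(◇q → ◇p) there: w0:T, w4:T, w5:T, w7:T. ✓
w1: successors {w0, w1, w3, w4, w5}; ◇(◇q → ◇p) there: w0:T, w1:T, w3:T, w4:T, w5:T. ✓
w2: successors {w0, w1, w3, w5, w6, w7}; ◇(◇q → ◇p) there: w0:T, w1:T, w3:T, w5:T, w6:F, w7:T. ✓
w3: successors {w0, w1, w3, w4, w5, w6}; ◇(◇q → ◇p) there: w0:T, w1:T, w3:T, w4:T, w5:T, w6:F. ✓
w4: successors {w2, w3, w4, w5, w7}; ◇(◇q → ◇p) there: w2:T, w3:T, w4:T, w5:T, w7:T. ✓
w5: successors {w0, w2, w4, w6, w7}; ◇(◇q → ◇p) there: w0:T, w2:T, w4:T, w6:F, w7:T. ✓
w6: successors {w1, w2, w3}; ◇(◇q → ◇p) there: w1:T, w2:T, w3:T. ✓
w7: successors {w0, w5, w7}; ◇(◇q → ◇p) there: w0:T, w5:T, w7:T. ✓
— 8 worlds.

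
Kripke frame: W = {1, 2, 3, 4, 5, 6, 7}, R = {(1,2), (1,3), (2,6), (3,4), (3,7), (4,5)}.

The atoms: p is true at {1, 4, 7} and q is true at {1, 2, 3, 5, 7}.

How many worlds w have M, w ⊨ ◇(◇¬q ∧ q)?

1: successors {2, 3}; ◇¬q ∧ q there: 2:T, 3:T. ✓
2: successors {6}; ◇¬q ∧ q there: 6:F. ✗
3: successors {4, 7}; ◇¬q ∧ q there: 4:F, 7:F. ✗
4: successors {5}; ◇¬q ∧ q there: 5:F. ✗
5: no successors, so ◇(◇¬q ∧ q) fails. ✗
6: no successors, so ◇(◇¬q ∧ q) fails. ✗
7: no successors, so ◇(◇¬q ∧ q) fails. ✗
Satisfying worlds: {1}.

1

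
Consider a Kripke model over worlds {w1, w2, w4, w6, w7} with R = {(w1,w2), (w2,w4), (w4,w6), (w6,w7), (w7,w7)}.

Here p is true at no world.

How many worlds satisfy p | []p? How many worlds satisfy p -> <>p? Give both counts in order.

For p | []p:
w1: p is F, []p is F. ✗
w2: p is F, []p is F. ✗
w4: p is F, []p is F. ✗
w6: p is F, []p is F. ✗
w7: p is F, []p is F. ✗
— 0 worlds.
For p -> <>p:
w1: p is F, <>p is F. ✓
w2: p is F, <>p is F. ✓
w4: p is F, <>p is F. ✓
w6: p is F, <>p is F. ✓
w7: p is F, <>p is F. ✓
— 5 worlds.

0 and 5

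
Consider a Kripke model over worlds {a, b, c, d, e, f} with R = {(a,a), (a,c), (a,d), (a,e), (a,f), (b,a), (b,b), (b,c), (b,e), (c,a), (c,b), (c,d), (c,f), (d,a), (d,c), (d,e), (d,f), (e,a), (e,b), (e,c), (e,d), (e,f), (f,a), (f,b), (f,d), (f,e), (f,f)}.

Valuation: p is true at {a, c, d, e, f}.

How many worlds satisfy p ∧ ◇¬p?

a: p is T, ◇¬p is F. ✗
b: p is F, ◇¬p is T. ✗
c: p is T, ◇¬p is T. ✓
d: p is T, ◇¬p is F. ✗
e: p is T, ◇¬p is T. ✓
f: p is T, ◇¬p is T. ✓
Satisfying worlds: {c, e, f}.

3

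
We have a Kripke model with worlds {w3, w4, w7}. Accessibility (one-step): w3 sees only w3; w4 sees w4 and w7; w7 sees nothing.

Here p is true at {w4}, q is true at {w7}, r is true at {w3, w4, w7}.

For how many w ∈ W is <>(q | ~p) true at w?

2

w3: successors {w3}; q | ~p there: w3:T. ✓
w4: successors {w4, w7}; q | ~p there: w4:F, w7:T. ✓
w7: no successors, so <>(q | ~p) fails. ✗
Satisfying worlds: {w3, w4}.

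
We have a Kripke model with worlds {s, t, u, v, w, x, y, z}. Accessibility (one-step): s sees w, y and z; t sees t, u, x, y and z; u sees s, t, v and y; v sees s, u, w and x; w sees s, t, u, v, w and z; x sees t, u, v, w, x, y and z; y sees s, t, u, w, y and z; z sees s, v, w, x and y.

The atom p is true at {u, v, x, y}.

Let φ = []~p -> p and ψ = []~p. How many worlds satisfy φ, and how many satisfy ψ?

For []~p -> p:
s: []~p is F, p is F. ✓
t: []~p is F, p is F. ✓
u: []~p is F, p is T. ✓
v: []~p is F, p is T. ✓
w: []~p is F, p is F. ✓
x: []~p is F, p is T. ✓
y: []~p is F, p is T. ✓
z: []~p is F, p is F. ✓
— 8 worlds.
For []~p:
s: successors {w, y, z}; ~p there: w:T, y:F, z:T. ✗
t: successors {t, u, x, y, z}; ~p there: t:T, u:F, x:F, y:F, z:T. ✗
u: successors {s, t, v, y}; ~p there: s:T, t:T, v:F, y:F. ✗
v: successors {s, u, w, x}; ~p there: s:T, u:F, w:T, x:F. ✗
w: successors {s, t, u, v, w, z}; ~p there: s:T, t:T, u:F, v:F, w:T, z:T. ✗
x: successors {t, u, v, w, x, y, z}; ~p there: t:T, u:F, v:F, w:T, x:F, y:F, z:T. ✗
y: successors {s, t, u, w, y, z}; ~p there: s:T, t:T, u:F, w:T, y:F, z:T. ✗
z: successors {s, v, w, x, y}; ~p there: s:T, v:F, w:T, x:F, y:F. ✗
— 0 worlds.

8 and 0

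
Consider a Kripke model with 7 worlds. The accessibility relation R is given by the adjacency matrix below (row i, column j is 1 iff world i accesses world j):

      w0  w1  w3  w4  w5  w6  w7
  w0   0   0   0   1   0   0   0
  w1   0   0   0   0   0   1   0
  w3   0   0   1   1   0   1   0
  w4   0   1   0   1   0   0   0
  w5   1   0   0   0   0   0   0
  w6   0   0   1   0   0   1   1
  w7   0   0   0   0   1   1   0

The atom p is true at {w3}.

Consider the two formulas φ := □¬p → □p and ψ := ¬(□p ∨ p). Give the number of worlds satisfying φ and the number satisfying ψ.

2 and 6

For □¬p → □p:
w0: □¬p is T, □p is F. ✗
w1: □¬p is T, □p is F. ✗
w3: □¬p is F, □p is F. ✓
w4: □¬p is T, □p is F. ✗
w5: □¬p is T, □p is F. ✗
w6: □¬p is F, □p is F. ✓
w7: □¬p is T, □p is F. ✗
— 2 worlds.
For ¬(□p ∨ p):
w0: □p ∨ p is F. ✓
w1: □p ∨ p is F. ✓
w3: □p ∨ p is T. ✗
w4: □p ∨ p is F. ✓
w5: □p ∨ p is F. ✓
w6: □p ∨ p is F. ✓
w7: □p ∨ p is F. ✓
— 6 worlds.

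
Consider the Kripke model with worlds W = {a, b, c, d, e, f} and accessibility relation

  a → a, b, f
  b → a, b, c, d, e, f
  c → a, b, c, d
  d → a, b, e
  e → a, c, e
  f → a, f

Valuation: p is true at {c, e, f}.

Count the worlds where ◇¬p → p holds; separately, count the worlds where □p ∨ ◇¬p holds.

For ◇¬p → p:
a: ◇¬p is T, p is F. ✗
b: ◇¬p is T, p is F. ✗
c: ◇¬p is T, p is T. ✓
d: ◇¬p is T, p is F. ✗
e: ◇¬p is T, p is T. ✓
f: ◇¬p is T, p is T. ✓
— 3 worlds.
For □p ∨ ◇¬p:
a: □p is F, ◇¬p is T. ✓
b: □p is F, ◇¬p is T. ✓
c: □p is F, ◇¬p is T. ✓
d: □p is F, ◇¬p is T. ✓
e: □p is F, ◇¬p is T. ✓
f: □p is F, ◇¬p is T. ✓
— 6 worlds.

3 and 6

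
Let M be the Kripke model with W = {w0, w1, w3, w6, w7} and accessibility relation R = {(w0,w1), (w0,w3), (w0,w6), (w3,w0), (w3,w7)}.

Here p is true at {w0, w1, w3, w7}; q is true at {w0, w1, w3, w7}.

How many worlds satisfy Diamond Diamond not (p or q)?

w0: successors {w1, w3, w6}; Diamond not (p or q) there: w1:F, w3:F, w6:F. ✗
w1: no successors, so Diamond Diamond not (p or q) fails. ✗
w3: successors {w0, w7}; Diamond not (p or q) there: w0:T, w7:F. ✓
w6: no successors, so Diamond Diamond not (p or q) fails. ✗
w7: no successors, so Diamond Diamond not (p or q) fails. ✗
Satisfying worlds: {w3}.

1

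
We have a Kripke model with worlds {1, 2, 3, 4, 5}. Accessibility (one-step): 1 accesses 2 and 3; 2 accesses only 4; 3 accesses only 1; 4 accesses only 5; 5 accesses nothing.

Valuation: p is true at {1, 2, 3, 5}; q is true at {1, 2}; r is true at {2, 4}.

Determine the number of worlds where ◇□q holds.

1: successors {2, 3}; □q there: 2:F, 3:T. ✓
2: successors {4}; □q there: 4:F. ✗
3: successors {1}; □q there: 1:F. ✗
4: successors {5}; □q there: 5:T. ✓
5: no successors, so ◇□q fails. ✗
Satisfying worlds: {1, 4}.

2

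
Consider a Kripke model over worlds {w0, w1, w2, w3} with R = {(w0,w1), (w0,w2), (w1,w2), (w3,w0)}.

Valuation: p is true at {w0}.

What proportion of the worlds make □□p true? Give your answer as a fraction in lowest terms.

w0: successors {w1, w2}; □p there: w1:F, w2:T. ✗
w1: successors {w2}; □p there: w2:T. ✓
w2: no successors, so □□p holds vacuously. ✓
w3: successors {w0}; □p there: w0:F. ✗
That's 2 of 4 worlds, so 2/4 = 1/2.

1/2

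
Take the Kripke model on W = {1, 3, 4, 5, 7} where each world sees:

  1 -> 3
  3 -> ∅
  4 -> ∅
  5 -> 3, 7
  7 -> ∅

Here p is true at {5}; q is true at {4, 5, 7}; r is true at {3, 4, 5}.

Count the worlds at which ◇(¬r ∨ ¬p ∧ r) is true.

1: successors {3}; ¬r ∨ ¬p ∧ r there: 3:T. ✓
3: no successors, so ◇(¬r ∨ ¬p ∧ r) fails. ✗
4: no successors, so ◇(¬r ∨ ¬p ∧ r) fails. ✗
5: successors {3, 7}; ¬r ∨ ¬p ∧ r there: 3:T, 7:T. ✓
7: no successors, so ◇(¬r ∨ ¬p ∧ r) fails. ✗
Satisfying worlds: {1, 5}.

2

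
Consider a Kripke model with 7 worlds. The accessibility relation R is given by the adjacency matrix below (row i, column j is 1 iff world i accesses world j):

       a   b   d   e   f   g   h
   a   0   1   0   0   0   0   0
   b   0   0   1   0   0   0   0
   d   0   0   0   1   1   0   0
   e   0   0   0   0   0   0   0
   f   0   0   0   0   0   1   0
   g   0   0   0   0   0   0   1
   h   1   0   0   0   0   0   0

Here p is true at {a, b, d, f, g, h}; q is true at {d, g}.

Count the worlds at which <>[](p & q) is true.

2

a: successors {b}; [](p & q) there: b:T. ✓
b: successors {d}; [](p & q) there: d:F. ✗
d: successors {e, f}; [](p & q) there: e:T, f:T. ✓
e: no successors, so <>[](p & q) fails. ✗
f: successors {g}; [](p & q) there: g:F. ✗
g: successors {h}; [](p & q) there: h:F. ✗
h: successors {a}; [](p & q) there: a:F. ✗
Satisfying worlds: {a, d}.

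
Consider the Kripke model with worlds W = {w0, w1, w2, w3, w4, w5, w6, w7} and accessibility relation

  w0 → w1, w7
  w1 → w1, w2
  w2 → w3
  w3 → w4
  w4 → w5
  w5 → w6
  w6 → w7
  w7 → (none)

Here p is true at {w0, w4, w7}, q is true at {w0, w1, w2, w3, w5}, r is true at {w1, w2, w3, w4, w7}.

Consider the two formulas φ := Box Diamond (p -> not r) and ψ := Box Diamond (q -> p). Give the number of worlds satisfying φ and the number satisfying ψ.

4 and 4

For Box Diamond (p -> not r):
w0: successors {w1, w7}; Diamond (p -> not r) there: w1:T, w7:F. ✗
w1: successors {w1, w2}; Diamond (p -> not r) there: w1:T, w2:T. ✓
w2: successors {w3}; Diamond (p -> not r) there: w3:F. ✗
w3: successors {w4}; Diamond (p -> not r) there: w4:T. ✓
w4: successors {w5}; Diamond (p -> not r) there: w5:T. ✓
w5: successors {w6}; Diamond (p -> not r) there: w6:F. ✗
w6: successors {w7}; Diamond (p -> not r) there: w7:F. ✗
w7: no successors, so Box Diamond (p -> not r) holds vacuously. ✓
— 4 worlds.
For Box Diamond (q -> p):
w0: successors {w1, w7}; Diamond (q -> p) there: w1:F, w7:F. ✗
w1: successors {w1, w2}; Diamond (q -> p) there: w1:F, w2:F. ✗
w2: successors {w3}; Diamond (q -> p) there: w3:T. ✓
w3: successors {w4}; Diamond (q -> p) there: w4:F. ✗
w4: successors {w5}; Diamond (q -> p) there: w5:T. ✓
w5: successors {w6}; Diamond (q -> p) there: w6:T. ✓
w6: successors {w7}; Diamond (q -> p) there: w7:F. ✗
w7: no successors, so Box Diamond (q -> p) holds vacuously. ✓
— 4 worlds.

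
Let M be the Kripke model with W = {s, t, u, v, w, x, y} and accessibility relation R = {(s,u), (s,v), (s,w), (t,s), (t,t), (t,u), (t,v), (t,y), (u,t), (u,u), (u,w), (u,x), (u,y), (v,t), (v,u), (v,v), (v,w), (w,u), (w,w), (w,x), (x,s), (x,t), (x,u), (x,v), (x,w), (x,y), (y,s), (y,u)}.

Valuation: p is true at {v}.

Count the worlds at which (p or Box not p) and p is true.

s: p or Box not p is F, p is F. ✗
t: p or Box not p is F, p is F. ✗
u: p or Box not p is T, p is F. ✗
v: p or Box not p is T, p is T. ✓
w: p or Box not p is T, p is F. ✗
x: p or Box not p is F, p is F. ✗
y: p or Box not p is T, p is F. ✗
Satisfying worlds: {v}.

1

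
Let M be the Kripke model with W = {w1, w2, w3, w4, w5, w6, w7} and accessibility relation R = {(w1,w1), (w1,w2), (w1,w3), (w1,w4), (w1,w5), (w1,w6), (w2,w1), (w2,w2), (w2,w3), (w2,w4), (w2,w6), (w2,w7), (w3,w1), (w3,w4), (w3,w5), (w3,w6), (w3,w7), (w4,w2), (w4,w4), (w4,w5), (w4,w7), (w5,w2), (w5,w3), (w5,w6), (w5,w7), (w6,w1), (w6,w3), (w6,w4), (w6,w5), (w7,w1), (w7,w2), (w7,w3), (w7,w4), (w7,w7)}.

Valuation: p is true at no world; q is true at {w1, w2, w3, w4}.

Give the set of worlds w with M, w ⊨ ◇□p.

w1: successors {w1, w2, w3, w4, w5, w6}; □p there: w1:F, w2:F, w3:F, w4:F, w5:F, w6:F. ✗
w2: successors {w1, w2, w3, w4, w6, w7}; □p there: w1:F, w2:F, w3:F, w4:F, w6:F, w7:F. ✗
w3: successors {w1, w4, w5, w6, w7}; □p there: w1:F, w4:F, w5:F, w6:F, w7:F. ✗
w4: successors {w2, w4, w5, w7}; □p there: w2:F, w4:F, w5:F, w7:F. ✗
w5: successors {w2, w3, w6, w7}; □p there: w2:F, w3:F, w6:F, w7:F. ✗
w6: successors {w1, w3, w4, w5}; □p there: w1:F, w3:F, w4:F, w5:F. ✗
w7: successors {w1, w2, w3, w4, w7}; □p there: w1:F, w2:F, w3:F, w4:F, w7:F. ✗

∅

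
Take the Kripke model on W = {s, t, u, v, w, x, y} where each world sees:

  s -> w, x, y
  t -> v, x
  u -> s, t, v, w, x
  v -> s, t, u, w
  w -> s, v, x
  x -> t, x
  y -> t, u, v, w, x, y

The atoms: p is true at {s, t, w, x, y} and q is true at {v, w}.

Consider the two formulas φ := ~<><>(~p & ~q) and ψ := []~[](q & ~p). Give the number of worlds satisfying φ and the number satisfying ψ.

2 and 7

For ~<><>(~p & ~q):
s: <><>(~p & ~q) is T. ✗
t: <><>(~p & ~q) is T. ✗
u: <><>(~p & ~q) is T. ✗
v: <><>(~p & ~q) is F. ✓
w: <><>(~p & ~q) is T. ✗
x: <><>(~p & ~q) is F. ✓
y: <><>(~p & ~q) is T. ✗
— 2 worlds.
For []~[](q & ~p):
s: successors {w, x, y}; ~[](q & ~p) there: w:T, x:T, y:T. ✓
t: successors {v, x}; ~[](q & ~p) there: v:T, x:T. ✓
u: successors {s, t, v, w, x}; ~[](q & ~p) there: s:T, t:T, v:T, w:T, x:T. ✓
v: successors {s, t, u, w}; ~[](q & ~p) there: s:T, t:T, u:T, w:T. ✓
w: successors {s, v, x}; ~[](q & ~p) there: s:T, v:T, x:T. ✓
x: successors {t, x}; ~[](q & ~p) there: t:T, x:T. ✓
y: successors {t, u, v, w, x, y}; ~[](q & ~p) there: t:T, u:T, v:T, w:T, x:T, y:T. ✓
— 7 worlds.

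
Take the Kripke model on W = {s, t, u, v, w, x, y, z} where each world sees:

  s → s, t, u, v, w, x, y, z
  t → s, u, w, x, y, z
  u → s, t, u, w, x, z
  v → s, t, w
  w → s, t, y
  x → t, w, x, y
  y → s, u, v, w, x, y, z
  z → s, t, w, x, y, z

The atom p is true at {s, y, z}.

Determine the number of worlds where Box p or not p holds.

s: Box p is F, not p is F. ✗
t: Box p is F, not p is T. ✓
u: Box p is F, not p is T. ✓
v: Box p is F, not p is T. ✓
w: Box p is F, not p is T. ✓
x: Box p is F, not p is T. ✓
y: Box p is F, not p is F. ✗
z: Box p is F, not p is F. ✗
Satisfying worlds: {t, u, v, w, x}.

5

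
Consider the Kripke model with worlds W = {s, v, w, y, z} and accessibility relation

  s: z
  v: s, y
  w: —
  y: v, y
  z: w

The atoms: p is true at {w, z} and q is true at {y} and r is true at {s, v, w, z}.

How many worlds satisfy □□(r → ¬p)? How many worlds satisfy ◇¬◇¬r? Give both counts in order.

For □□(r → ¬p):
s: successors {z}; □(r → ¬p) there: z:F. ✗
v: successors {s, y}; □(r → ¬p) there: s:F, y:T. ✗
w: no successors, so □□(r → ¬p) holds vacuously. ✓
y: successors {v, y}; □(r → ¬p) there: v:T, y:T. ✓
z: successors {w}; □(r → ¬p) there: w:T. ✓
— 3 worlds.
For ◇¬◇¬r:
s: successors {z}; ¬◇¬r there: z:T. ✓
v: successors {s, y}; ¬◇¬r there: s:T, y:F. ✓
w: no successors, so ◇¬◇¬r fails. ✗
y: successors {v, y}; ¬◇¬r there: v:F, y:F. ✗
z: successors {w}; ¬◇¬r there: w:T. ✓
— 3 worlds.

3 and 3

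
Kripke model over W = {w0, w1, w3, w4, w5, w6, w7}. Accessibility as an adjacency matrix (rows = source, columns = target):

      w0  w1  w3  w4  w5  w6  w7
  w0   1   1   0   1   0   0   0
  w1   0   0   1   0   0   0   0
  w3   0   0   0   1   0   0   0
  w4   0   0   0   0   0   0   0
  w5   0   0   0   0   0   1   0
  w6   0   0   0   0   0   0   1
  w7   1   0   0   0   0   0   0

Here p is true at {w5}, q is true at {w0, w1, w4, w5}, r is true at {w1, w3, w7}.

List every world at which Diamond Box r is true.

{w0, w3, w5}

w0: successors {w0, w1, w4}; Box r there: w0:F, w1:T, w4:T. ✓
w1: successors {w3}; Box r there: w3:F. ✗
w3: successors {w4}; Box r there: w4:T. ✓
w4: no successors, so Diamond Box r fails. ✗
w5: successors {w6}; Box r there: w6:T. ✓
w6: successors {w7}; Box r there: w7:F. ✗
w7: successors {w0}; Box r there: w0:F. ✗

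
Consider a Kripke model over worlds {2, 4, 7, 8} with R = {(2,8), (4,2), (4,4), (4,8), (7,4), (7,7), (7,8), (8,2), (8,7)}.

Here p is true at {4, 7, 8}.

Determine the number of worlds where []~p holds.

2: successors {8}; ~p there: 8:F. ✗
4: successors {2, 4, 8}; ~p there: 2:T, 4:F, 8:F. ✗
7: successors {4, 7, 8}; ~p there: 4:F, 7:F, 8:F. ✗
8: successors {2, 7}; ~p there: 2:T, 7:F. ✗
Satisfying worlds: ∅.

0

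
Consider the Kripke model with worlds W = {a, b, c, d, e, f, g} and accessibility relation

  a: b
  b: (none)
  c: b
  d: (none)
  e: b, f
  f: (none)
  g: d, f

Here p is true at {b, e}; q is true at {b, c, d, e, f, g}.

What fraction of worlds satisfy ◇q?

4/7

a: successors {b}; q there: b:T. ✓
b: no successors, so ◇q fails. ✗
c: successors {b}; q there: b:T. ✓
d: no successors, so ◇q fails. ✗
e: successors {b, f}; q there: b:T, f:T. ✓
f: no successors, so ◇q fails. ✗
g: successors {d, f}; q there: d:T, f:T. ✓
That's 4 of 7 worlds, so 4/7.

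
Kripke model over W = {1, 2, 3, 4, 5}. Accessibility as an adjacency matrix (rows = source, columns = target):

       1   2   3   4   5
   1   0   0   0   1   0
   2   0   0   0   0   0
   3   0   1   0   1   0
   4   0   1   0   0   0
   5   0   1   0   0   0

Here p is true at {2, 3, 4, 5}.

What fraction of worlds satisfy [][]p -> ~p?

1: [][]p is T, ~p is T. ✓
2: [][]p is T, ~p is F. ✗
3: [][]p is T, ~p is F. ✗
4: [][]p is T, ~p is F. ✗
5: [][]p is T, ~p is F. ✗
That's 1 of 5 worlds, so 1/5.

1/5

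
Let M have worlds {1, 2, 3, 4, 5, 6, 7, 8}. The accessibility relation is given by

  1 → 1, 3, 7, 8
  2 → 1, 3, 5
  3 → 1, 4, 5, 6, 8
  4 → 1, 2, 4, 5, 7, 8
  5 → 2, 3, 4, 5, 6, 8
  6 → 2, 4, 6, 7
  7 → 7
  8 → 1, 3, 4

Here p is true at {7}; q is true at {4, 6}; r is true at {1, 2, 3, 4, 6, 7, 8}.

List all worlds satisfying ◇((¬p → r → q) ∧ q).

{3, 4, 5, 6, 8}

1: successors {1, 3, 7, 8}; (¬p → r → q) ∧ q there: 1:F, 3:F, 7:F, 8:F. ✗
2: successors {1, 3, 5}; (¬p → r → q) ∧ q there: 1:F, 3:F, 5:F. ✗
3: successors {1, 4, 5, 6, 8}; (¬p → r → q) ∧ q there: 1:F, 4:T, 5:F, 6:T, 8:F. ✓
4: successors {1, 2, 4, 5, 7, 8}; (¬p → r → q) ∧ q there: 1:F, 2:F, 4:T, 5:F, 7:F, 8:F. ✓
5: successors {2, 3, 4, 5, 6, 8}; (¬p → r → q) ∧ q there: 2:F, 3:F, 4:T, 5:F, 6:T, 8:F. ✓
6: successors {2, 4, 6, 7}; (¬p → r → q) ∧ q there: 2:F, 4:T, 6:T, 7:F. ✓
7: successors {7}; (¬p → r → q) ∧ q there: 7:F. ✗
8: successors {1, 3, 4}; (¬p → r → q) ∧ q there: 1:F, 3:F, 4:T. ✓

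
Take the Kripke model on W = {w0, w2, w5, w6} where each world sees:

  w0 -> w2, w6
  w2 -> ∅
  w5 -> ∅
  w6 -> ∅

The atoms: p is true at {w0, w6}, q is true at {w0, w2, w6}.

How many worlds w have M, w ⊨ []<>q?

w0: successors {w2, w6}; <>q there: w2:F, w6:F. ✗
w2: no successors, so []<>q holds vacuously. ✓
w5: no successors, so []<>q holds vacuously. ✓
w6: no successors, so []<>q holds vacuously. ✓
Satisfying worlds: {w2, w5, w6}.

3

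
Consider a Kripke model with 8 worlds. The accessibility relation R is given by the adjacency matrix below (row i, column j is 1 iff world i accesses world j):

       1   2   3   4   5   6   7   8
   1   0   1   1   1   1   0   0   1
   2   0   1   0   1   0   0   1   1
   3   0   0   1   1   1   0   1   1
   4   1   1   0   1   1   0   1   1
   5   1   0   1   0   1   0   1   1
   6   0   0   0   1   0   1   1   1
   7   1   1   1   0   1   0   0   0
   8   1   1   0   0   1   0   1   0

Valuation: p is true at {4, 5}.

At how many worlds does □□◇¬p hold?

8

1: successors {2, 3, 4, 5, 8}; □◇¬p there: 2:T, 3:T, 4:T, 5:T, 8:T. ✓
2: successors {2, 4, 7, 8}; □◇¬p there: 2:T, 4:T, 7:T, 8:T. ✓
3: successors {3, 4, 5, 7, 8}; □◇¬p there: 3:T, 4:T, 5:T, 7:T, 8:T. ✓
4: successors {1, 2, 4, 5, 7, 8}; □◇¬p there: 1:T, 2:T, 4:T, 5:T, 7:T, 8:T. ✓
5: successors {1, 3, 5, 7, 8}; □◇¬p there: 1:T, 3:T, 5:T, 7:T, 8:T. ✓
6: successors {4, 6, 7, 8}; □◇¬p there: 4:T, 6:T, 7:T, 8:T. ✓
7: successors {1, 2, 3, 5}; □◇¬p there: 1:T, 2:T, 3:T, 5:T. ✓
8: successors {1, 2, 5, 7}; □◇¬p there: 1:T, 2:T, 5:T, 7:T. ✓
Satisfying worlds: {1, 2, 3, 4, 5, 6, 7, 8}.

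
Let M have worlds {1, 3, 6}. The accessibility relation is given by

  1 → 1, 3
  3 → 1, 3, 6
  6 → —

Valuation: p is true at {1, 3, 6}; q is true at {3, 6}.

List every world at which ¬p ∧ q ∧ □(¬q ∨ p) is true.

1: ¬p ∧ q is F, □(¬q ∨ p) is T. ✗
3: ¬p ∧ q is F, □(¬q ∨ p) is T. ✗
6: ¬p ∧ q is F, □(¬q ∨ p) is T. ✗

∅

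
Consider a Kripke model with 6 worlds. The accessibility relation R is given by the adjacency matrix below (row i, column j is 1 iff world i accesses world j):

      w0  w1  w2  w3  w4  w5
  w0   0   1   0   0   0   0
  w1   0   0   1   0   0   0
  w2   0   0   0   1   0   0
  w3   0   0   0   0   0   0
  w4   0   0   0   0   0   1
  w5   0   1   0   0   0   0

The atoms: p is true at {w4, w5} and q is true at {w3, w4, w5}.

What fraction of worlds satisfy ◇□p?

w0: successors {w1}; □p there: w1:F. ✗
w1: successors {w2}; □p there: w2:F. ✗
w2: successors {w3}; □p there: w3:T. ✓
w3: no successors, so ◇□p fails. ✗
w4: successors {w5}; □p there: w5:F. ✗
w5: successors {w1}; □p there: w1:F. ✗
That's 1 of 6 worlds, so 1/6.

1/6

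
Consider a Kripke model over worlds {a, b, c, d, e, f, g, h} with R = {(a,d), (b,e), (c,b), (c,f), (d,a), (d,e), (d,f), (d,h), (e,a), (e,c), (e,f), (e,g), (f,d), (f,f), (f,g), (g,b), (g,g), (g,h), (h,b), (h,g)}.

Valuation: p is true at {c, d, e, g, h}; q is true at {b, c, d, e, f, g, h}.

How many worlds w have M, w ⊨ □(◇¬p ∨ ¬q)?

a: successors {d}; ◇¬p ∨ ¬q there: d:T. ✓
b: successors {e}; ◇¬p ∨ ¬q there: e:T. ✓
c: successors {b, f}; ◇¬p ∨ ¬q there: b:F, f:T. ✗
d: successors {a, e, f, h}; ◇¬p ∨ ¬q there: a:T, e:T, f:T, h:T. ✓
e: successors {a, c, f, g}; ◇¬p ∨ ¬q there: a:T, c:T, f:T, g:T. ✓
f: successors {d, f, g}; ◇¬p ∨ ¬q there: d:T, f:T, g:T. ✓
g: successors {b, g, h}; ◇¬p ∨ ¬q there: b:F, g:T, h:T. ✗
h: successors {b, g}; ◇¬p ∨ ¬q there: b:F, g:T. ✗
Satisfying worlds: {a, b, d, e, f}.

5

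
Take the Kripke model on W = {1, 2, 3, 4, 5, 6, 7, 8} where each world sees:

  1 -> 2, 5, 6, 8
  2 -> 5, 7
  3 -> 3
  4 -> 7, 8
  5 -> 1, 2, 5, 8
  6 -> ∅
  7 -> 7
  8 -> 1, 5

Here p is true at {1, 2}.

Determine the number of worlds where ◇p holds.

1: successors {2, 5, 6, 8}; p there: 2:T, 5:F, 6:F, 8:F. ✓
2: successors {5, 7}; p there: 5:F, 7:F. ✗
3: successors {3}; p there: 3:F. ✗
4: successors {7, 8}; p there: 7:F, 8:F. ✗
5: successors {1, 2, 5, 8}; p there: 1:T, 2:T, 5:F, 8:F. ✓
6: no successors, so ◇p fails. ✗
7: successors {7}; p there: 7:F. ✗
8: successors {1, 5}; p there: 1:T, 5:F. ✓
Satisfying worlds: {1, 5, 8}.

3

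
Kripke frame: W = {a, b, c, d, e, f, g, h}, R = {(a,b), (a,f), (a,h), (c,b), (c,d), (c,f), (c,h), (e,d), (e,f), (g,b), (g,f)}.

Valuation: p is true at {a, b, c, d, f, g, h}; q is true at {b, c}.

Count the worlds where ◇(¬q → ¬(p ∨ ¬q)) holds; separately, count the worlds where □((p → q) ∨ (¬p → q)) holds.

3 and 8

For ◇(¬q → ¬(p ∨ ¬q)):
a: successors {b, f, h}; ¬q → ¬(p ∨ ¬q) there: b:T, f:F, h:F. ✓
b: no successors, so ◇(¬q → ¬(p ∨ ¬q)) fails. ✗
c: successors {b, d, f, h}; ¬q → ¬(p ∨ ¬q) there: b:T, d:F, f:F, h:F. ✓
d: no successors, so ◇(¬q → ¬(p ∨ ¬q)) fails. ✗
e: successors {d, f}; ¬q → ¬(p ∨ ¬q) there: d:F, f:F. ✗
f: no successors, so ◇(¬q → ¬(p ∨ ¬q)) fails. ✗
g: successors {b, f}; ¬q → ¬(p ∨ ¬q) there: b:T, f:F. ✓
h: no successors, so ◇(¬q → ¬(p ∨ ¬q)) fails. ✗
— 3 worlds.
For □((p → q) ∨ (¬p → q)):
a: successors {b, f, h}; (p → q) ∨ (¬p → q) there: b:T, f:T, h:T. ✓
b: no successors, so □((p → q) ∨ (¬p → q)) holds vacuously. ✓
c: successors {b, d, f, h}; (p → q) ∨ (¬p → q) there: b:T, d:T, f:T, h:T. ✓
d: no successors, so □((p → q) ∨ (¬p → q)) holds vacuously. ✓
e: successors {d, f}; (p → q) ∨ (¬p → q) there: d:T, f:T. ✓
f: no successors, so □((p → q) ∨ (¬p → q)) holds vacuously. ✓
g: successors {b, f}; (p → q) ∨ (¬p → q) there: b:T, f:T. ✓
h: no successors, so □((p → q) ∨ (¬p → q)) holds vacuously. ✓
— 8 worlds.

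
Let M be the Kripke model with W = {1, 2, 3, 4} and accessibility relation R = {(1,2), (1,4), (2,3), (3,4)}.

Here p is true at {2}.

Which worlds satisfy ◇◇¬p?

1: successors {2, 4}; ◇¬p there: 2:T, 4:F. ✓
2: successors {3}; ◇¬p there: 3:T. ✓
3: successors {4}; ◇¬p there: 4:F. ✗
4: no successors, so ◇◇¬p fails. ✗

{1, 2}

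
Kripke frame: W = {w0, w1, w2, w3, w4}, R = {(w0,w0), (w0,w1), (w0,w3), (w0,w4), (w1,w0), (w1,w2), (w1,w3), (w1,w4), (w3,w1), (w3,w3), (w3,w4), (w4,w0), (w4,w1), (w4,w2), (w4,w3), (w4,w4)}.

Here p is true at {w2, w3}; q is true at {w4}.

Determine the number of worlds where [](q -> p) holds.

1

w0: successors {w0, w1, w3, w4}; q -> p there: w0:T, w1:T, w3:T, w4:F. ✗
w1: successors {w0, w2, w3, w4}; q -> p there: w0:T, w2:T, w3:T, w4:F. ✗
w2: no successors, so [](q -> p) holds vacuously. ✓
w3: successors {w1, w3, w4}; q -> p there: w1:T, w3:T, w4:F. ✗
w4: successors {w0, w1, w2, w3, w4}; q -> p there: w0:T, w1:T, w2:T, w3:T, w4:F. ✗
Satisfying worlds: {w2}.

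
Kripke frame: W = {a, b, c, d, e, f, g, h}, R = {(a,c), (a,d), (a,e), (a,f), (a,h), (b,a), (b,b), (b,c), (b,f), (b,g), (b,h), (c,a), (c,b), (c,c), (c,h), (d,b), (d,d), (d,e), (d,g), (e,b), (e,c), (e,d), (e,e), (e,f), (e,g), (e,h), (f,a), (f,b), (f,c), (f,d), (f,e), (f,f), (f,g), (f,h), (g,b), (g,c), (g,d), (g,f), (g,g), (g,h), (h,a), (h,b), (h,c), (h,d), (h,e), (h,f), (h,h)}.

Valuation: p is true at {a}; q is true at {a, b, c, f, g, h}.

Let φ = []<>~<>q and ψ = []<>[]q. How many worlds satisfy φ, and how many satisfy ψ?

0 and 8

For []<>~<>q:
a: successors {c, d, e, f, h}; <>~<>q there: c:F, d:F, e:F, f:F, h:F. ✗
b: successors {a, b, c, f, g, h}; <>~<>q there: a:F, b:F, c:F, f:F, g:F, h:F. ✗
c: successors {a, b, c, h}; <>~<>q there: a:F, b:F, c:F, h:F. ✗
d: successors {b, d, e, g}; <>~<>q there: b:F, d:F, e:F, g:F. ✗
e: successors {b, c, d, e, f, g, h}; <>~<>q there: b:F, c:F, d:F, e:F, f:F, g:F, h:F. ✗
f: successors {a, b, c, d, e, f, g, h}; <>~<>q there: a:F, b:F, c:F, d:F, e:F, f:F, g:F, h:F. ✗
g: successors {b, c, d, f, g, h}; <>~<>q there: b:F, c:F, d:F, f:F, g:F, h:F. ✗
h: successors {a, b, c, d, e, f, h}; <>~<>q there: a:F, b:F, c:F, d:F, e:F, f:F, h:F. ✗
— 0 worlds.
For []<>[]q:
a: successors {c, d, e, f, h}; <>[]q there: c:T, d:T, e:T, f:T, h:T. ✓
b: successors {a, b, c, f, g, h}; <>[]q there: a:T, b:T, c:T, f:T, g:T, h:T. ✓
c: successors {a, b, c, h}; <>[]q there: a:T, b:T, c:T, h:T. ✓
d: successors {b, d, e, g}; <>[]q there: b:T, d:T, e:T, g:T. ✓
e: successors {b, c, d, e, f, g, h}; <>[]q there: b:T, c:T, d:T, e:T, f:T, g:T, h:T. ✓
f: successors {a, b, c, d, e, f, g, h}; <>[]q there: a:T, b:T, c:T, d:T, e:T, f:T, g:T, h:T. ✓
g: successors {b, c, d, f, g, h}; <>[]q there: b:T, c:T, d:T, f:T, g:T, h:T. ✓
h: successors {a, b, c, d, e, f, h}; <>[]q there: a:T, b:T, c:T, d:T, e:T, f:T, h:T. ✓
— 8 worlds.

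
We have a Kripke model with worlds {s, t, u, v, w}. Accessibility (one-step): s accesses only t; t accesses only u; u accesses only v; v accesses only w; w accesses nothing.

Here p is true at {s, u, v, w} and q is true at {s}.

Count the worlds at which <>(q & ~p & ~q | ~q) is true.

4

s: successors {t}; q & ~p & ~q | ~q there: t:T. ✓
t: successors {u}; q & ~p & ~q | ~q there: u:T. ✓
u: successors {v}; q & ~p & ~q | ~q there: v:T. ✓
v: successors {w}; q & ~p & ~q | ~q there: w:T. ✓
w: no successors, so <>(q & ~p & ~q | ~q) fails. ✗
Satisfying worlds: {s, t, u, v}.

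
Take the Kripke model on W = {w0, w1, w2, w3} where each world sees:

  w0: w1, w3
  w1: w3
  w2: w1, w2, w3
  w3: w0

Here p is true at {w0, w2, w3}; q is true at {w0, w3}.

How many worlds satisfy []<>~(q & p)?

w0: successors {w1, w3}; <>~(q & p) there: w1:F, w3:F. ✗
w1: successors {w3}; <>~(q & p) there: w3:F. ✗
w2: successors {w1, w2, w3}; <>~(q & p) there: w1:F, w2:T, w3:F. ✗
w3: successors {w0}; <>~(q & p) there: w0:T. ✓
Satisfying worlds: {w3}.

1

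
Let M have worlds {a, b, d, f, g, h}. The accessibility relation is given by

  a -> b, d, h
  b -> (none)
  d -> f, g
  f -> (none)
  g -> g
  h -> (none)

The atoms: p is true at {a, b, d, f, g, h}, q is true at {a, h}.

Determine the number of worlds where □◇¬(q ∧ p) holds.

4

a: successors {b, d, h}; ◇¬(q ∧ p) there: b:F, d:T, h:F. ✗
b: no successors, so □◇¬(q ∧ p) holds vacuously. ✓
d: successors {f, g}; ◇¬(q ∧ p) there: f:F, g:T. ✗
f: no successors, so □◇¬(q ∧ p) holds vacuously. ✓
g: successors {g}; ◇¬(q ∧ p) there: g:T. ✓
h: no successors, so □◇¬(q ∧ p) holds vacuously. ✓
Satisfying worlds: {b, f, g, h}.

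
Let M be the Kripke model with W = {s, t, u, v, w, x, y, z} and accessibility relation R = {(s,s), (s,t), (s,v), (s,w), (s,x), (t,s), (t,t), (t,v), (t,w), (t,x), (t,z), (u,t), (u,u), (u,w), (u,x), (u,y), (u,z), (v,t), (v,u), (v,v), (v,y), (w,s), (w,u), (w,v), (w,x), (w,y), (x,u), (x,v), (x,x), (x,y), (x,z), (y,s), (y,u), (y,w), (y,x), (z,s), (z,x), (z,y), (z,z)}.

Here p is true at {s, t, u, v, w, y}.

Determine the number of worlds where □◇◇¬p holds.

8

s: successors {s, t, v, w, x}; ◇◇¬p there: s:T, t:T, v:T, w:T, x:T. ✓
t: successors {s, t, v, w, x, z}; ◇◇¬p there: s:T, t:T, v:T, w:T, x:T, z:T. ✓
u: successors {t, u, w, x, y, z}; ◇◇¬p there: t:T, u:T, w:T, x:T, y:T, z:T. ✓
v: successors {t, u, v, y}; ◇◇¬p there: t:T, u:T, v:T, y:T. ✓
w: successors {s, u, v, x, y}; ◇◇¬p there: s:T, u:T, v:T, x:T, y:T. ✓
x: successors {u, v, x, y, z}; ◇◇¬p there: u:T, v:T, x:T, y:T, z:T. ✓
y: successors {s, u, w, x}; ◇◇¬p there: s:T, u:T, w:T, x:T. ✓
z: successors {s, x, y, z}; ◇◇¬p there: s:T, x:T, y:T, z:T. ✓
Satisfying worlds: {s, t, u, v, w, x, y, z}.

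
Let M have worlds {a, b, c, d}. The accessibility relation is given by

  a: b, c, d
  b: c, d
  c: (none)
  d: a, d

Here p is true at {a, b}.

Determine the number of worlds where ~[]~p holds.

2

a: []~p is F. ✓
b: []~p is T. ✗
c: []~p is T. ✗
d: []~p is F. ✓
Satisfying worlds: {a, d}.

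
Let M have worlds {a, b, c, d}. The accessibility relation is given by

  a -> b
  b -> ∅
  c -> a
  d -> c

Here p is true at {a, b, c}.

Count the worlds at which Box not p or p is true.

3

a: Box not p is F, p is T. ✓
b: Box not p is T, p is T. ✓
c: Box not p is F, p is T. ✓
d: Box not p is F, p is F. ✗
Satisfying worlds: {a, b, c}.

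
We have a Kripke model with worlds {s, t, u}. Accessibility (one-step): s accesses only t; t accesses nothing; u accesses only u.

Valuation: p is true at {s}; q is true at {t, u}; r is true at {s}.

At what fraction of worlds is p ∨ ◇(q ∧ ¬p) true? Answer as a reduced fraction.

2/3

s: p is T, ◇(q ∧ ¬p) is T. ✓
t: p is F, ◇(q ∧ ¬p) is F. ✗
u: p is F, ◇(q ∧ ¬p) is T. ✓
That's 2 of 3 worlds, so 2/3.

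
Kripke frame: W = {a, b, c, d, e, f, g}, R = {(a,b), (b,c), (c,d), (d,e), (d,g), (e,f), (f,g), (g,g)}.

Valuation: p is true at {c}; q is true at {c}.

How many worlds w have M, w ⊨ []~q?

a: successors {b}; ~q there: b:T. ✓
b: successors {c}; ~q there: c:F. ✗
c: successors {d}; ~q there: d:T. ✓
d: successors {e, g}; ~q there: e:T, g:T. ✓
e: successors {f}; ~q there: f:T. ✓
f: successors {g}; ~q there: g:T. ✓
g: successors {g}; ~q there: g:T. ✓
Satisfying worlds: {a, c, d, e, f, g}.

6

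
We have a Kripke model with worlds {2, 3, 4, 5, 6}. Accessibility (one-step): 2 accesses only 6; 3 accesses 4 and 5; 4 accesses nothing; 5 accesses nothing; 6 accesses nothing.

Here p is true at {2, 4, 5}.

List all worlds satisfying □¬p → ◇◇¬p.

{3}

2: □¬p is T, ◇◇¬p is F. ✗
3: □¬p is F, ◇◇¬p is F. ✓
4: □¬p is T, ◇◇¬p is F. ✗
5: □¬p is T, ◇◇¬p is F. ✗
6: □¬p is T, ◇◇¬p is F. ✗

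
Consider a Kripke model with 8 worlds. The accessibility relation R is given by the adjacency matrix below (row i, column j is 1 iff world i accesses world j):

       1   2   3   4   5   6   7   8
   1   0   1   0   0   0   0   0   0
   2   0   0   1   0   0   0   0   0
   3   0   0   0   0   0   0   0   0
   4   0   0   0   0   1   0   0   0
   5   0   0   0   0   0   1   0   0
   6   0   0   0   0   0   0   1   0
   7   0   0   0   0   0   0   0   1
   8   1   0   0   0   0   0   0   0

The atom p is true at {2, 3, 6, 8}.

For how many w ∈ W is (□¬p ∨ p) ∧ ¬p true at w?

1: □¬p ∨ p is F, ¬p is T. ✗
2: □¬p ∨ p is T, ¬p is F. ✗
3: □¬p ∨ p is T, ¬p is F. ✗
4: □¬p ∨ p is T, ¬p is T. ✓
5: □¬p ∨ p is F, ¬p is T. ✗
6: □¬p ∨ p is T, ¬p is F. ✗
7: □¬p ∨ p is F, ¬p is T. ✗
8: □¬p ∨ p is T, ¬p is F. ✗
Satisfying worlds: {4}.

1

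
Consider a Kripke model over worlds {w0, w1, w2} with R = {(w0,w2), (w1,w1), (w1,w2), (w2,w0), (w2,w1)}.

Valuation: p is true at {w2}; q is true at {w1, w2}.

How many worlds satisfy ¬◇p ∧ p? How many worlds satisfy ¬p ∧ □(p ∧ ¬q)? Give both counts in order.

1 and 0

For ¬◇p ∧ p:
w0: ¬◇p is F, p is F. ✗
w1: ¬◇p is F, p is F. ✗
w2: ¬◇p is T, p is T. ✓
— 1 world.
For ¬p ∧ □(p ∧ ¬q):
w0: ¬p is T, □(p ∧ ¬q) is F. ✗
w1: ¬p is T, □(p ∧ ¬q) is F. ✗
w2: ¬p is F, □(p ∧ ¬q) is F. ✗
— 0 worlds.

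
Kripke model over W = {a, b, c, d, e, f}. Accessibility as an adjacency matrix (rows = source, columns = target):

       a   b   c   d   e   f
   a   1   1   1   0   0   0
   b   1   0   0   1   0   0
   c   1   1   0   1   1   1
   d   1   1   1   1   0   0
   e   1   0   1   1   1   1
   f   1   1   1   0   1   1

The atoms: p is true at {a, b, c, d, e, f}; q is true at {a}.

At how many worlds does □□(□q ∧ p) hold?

0

a: successors {a, b, c}; □(□q ∧ p) there: a:F, b:F, c:F. ✗
b: successors {a, d}; □(□q ∧ p) there: a:F, d:F. ✗
c: successors {a, b, d, e, f}; □(□q ∧ p) there: a:F, b:F, d:F, e:F, f:F. ✗
d: successors {a, b, c, d}; □(□q ∧ p) there: a:F, b:F, c:F, d:F. ✗
e: successors {a, c, d, e, f}; □(□q ∧ p) there: a:F, c:F, d:F, e:F, f:F. ✗
f: successors {a, b, c, e, f}; □(□q ∧ p) there: a:F, b:F, c:F, e:F, f:F. ✗
Satisfying worlds: ∅.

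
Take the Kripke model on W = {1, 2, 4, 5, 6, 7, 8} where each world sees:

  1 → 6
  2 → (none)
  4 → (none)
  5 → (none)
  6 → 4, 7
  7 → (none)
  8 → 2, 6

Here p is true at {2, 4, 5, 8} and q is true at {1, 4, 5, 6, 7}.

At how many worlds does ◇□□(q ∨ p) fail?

1: successors {6}; □□(q ∨ p) there: 6:T. ✓
2: no successors, so ◇□□(q ∨ p) fails. ✗
4: no successors, so ◇□□(q ∨ p) fails. ✗
5: no successors, so ◇□□(q ∨ p) fails. ✗
6: successors {4, 7}; □□(q ∨ p) there: 4:T, 7:T. ✓
7: no successors, so ◇□□(q ∨ p) fails. ✗
8: successors {2, 6}; □□(q ∨ p) there: 2:T, 6:T. ✓
Satisfying worlds: {1, 6, 8}.
So ◇□□(q ∨ p) fails at the other 4 worlds.

4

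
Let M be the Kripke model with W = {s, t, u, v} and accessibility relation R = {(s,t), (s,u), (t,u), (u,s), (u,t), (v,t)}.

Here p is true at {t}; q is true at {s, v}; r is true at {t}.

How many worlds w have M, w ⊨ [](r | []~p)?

s: successors {t, u}; r | []~p there: t:T, u:F. ✗
t: successors {u}; r | []~p there: u:F. ✗
u: successors {s, t}; r | []~p there: s:F, t:T. ✗
v: successors {t}; r | []~p there: t:T. ✓
Satisfying worlds: {v}.

1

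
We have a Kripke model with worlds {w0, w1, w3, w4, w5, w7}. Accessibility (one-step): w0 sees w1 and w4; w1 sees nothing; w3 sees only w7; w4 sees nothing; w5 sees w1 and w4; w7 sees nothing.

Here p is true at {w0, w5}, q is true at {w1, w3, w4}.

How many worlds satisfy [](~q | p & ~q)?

4

w0: successors {w1, w4}; ~q | p & ~q there: w1:F, w4:F. ✗
w1: no successors, so [](~q | p & ~q) holds vacuously. ✓
w3: successors {w7}; ~q | p & ~q there: w7:T. ✓
w4: no successors, so [](~q | p & ~q) holds vacuously. ✓
w5: successors {w1, w4}; ~q | p & ~q there: w1:F, w4:F. ✗
w7: no successors, so [](~q | p & ~q) holds vacuously. ✓
Satisfying worlds: {w1, w3, w4, w7}.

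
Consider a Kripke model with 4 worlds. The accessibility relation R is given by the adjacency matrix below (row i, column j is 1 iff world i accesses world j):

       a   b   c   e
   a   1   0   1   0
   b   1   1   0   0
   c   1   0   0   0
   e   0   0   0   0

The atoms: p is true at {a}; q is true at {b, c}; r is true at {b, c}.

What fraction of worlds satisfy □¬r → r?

3/4

a: □¬r is F, r is F. ✓
b: □¬r is F, r is T. ✓
c: □¬r is T, r is T. ✓
e: □¬r is T, r is F. ✗
That's 3 of 4 worlds, so 3/4.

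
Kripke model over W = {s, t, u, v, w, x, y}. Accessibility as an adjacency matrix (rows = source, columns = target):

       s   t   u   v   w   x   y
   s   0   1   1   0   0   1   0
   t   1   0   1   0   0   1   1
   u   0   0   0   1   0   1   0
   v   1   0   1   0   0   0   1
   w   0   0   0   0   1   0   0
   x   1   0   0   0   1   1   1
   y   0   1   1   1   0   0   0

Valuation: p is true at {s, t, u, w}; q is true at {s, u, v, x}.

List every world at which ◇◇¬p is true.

s: successors {t, u, x}; ◇¬p there: t:T, u:T, x:T. ✓
t: successors {s, u, x, y}; ◇¬p there: s:T, u:T, x:T, y:T. ✓
u: successors {v, x}; ◇¬p there: v:T, x:T. ✓
v: successors {s, u, y}; ◇¬p there: s:T, u:T, y:T. ✓
w: successors {w}; ◇¬p there: w:F. ✗
x: successors {s, w, x, y}; ◇¬p there: s:T, w:F, x:T, y:T. ✓
y: successors {t, u, v}; ◇¬p there: t:T, u:T, v:T. ✓

{s, t, u, v, x, y}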